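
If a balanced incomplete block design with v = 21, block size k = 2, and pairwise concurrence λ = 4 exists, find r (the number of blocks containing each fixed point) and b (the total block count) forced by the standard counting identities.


Any 2-(v, k, λ) BIBD satisfies two necessary conditions:
  (i)  Each point sits in r blocks, and counting incidences through any fixed point gives r(k − 1) = λ(v − 1), so r = λ(v − 1)/(k − 1).
  (ii) Total incidences bk = vr, so b = vr/k.
Step 1: r = λ(v − 1)/(k − 1) = 4·(21 − 1)/(2 − 1) = 4·20/1 = 80/1 = 80.
Step 2: b = vr/k = 21·80/2 = 1680/2 = 840.
Check integrality: r = 80 ∈ Z ✓, b = 840 ∈ Z ✓.
(These identities are necessary conditions: they determine r and b for any design with these parameters, but do not by themselves prove that one exists.)

r = 80, b = 840.


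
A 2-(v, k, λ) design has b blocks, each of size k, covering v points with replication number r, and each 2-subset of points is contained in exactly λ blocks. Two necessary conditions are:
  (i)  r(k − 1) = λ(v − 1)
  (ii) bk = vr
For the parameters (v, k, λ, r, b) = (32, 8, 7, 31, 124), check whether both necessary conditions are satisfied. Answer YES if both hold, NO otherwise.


Condition (i): r(k − 1) = 31·7 = 217; λ(v − 1) = 7·31 = 217. Match? YES.
Condition (ii): bk = 124·8 = 992; vr = 32·31 = 992. Match? YES.
Both conditions hold? YES.

YES


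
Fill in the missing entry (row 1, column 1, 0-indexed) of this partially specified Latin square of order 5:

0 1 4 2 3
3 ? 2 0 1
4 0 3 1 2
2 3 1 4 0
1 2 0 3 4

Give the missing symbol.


Row 1 contains symbols [0, 1, 2, 3] — missing [4].
Column 1 contains symbols [0, 1, 2, 3] — missing [4].
The missing symbol must appear in both missing sets; intersection = [4].
Therefore the hidden value is 4.

Missing value = 4.


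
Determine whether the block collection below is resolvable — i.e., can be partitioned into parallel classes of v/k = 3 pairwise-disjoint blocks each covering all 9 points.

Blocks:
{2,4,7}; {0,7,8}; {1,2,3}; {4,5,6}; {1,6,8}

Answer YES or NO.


v = 9, block size k = 3, number of blocks = 5.
For resolvability, blocks must partition into parallel classes of size v/k = 3.
Total blocks must therefore be a multiple of 3: 5 = 3·1 + 2 ⇒ not divisible ✗.
Resolvable? NO.

NO


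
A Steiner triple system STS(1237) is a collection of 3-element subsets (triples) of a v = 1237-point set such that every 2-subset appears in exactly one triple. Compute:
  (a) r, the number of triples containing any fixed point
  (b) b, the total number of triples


An STS(v) is a 2-(v, 3, 1) BIBD: block size k = 3, λ = 1.
Replication: r(k − 1) = λ(v − 1) ⇒ r·2 = 1237 − 1 = 1236 ⇒ r = 618.
Block count: b = v(v − 1)/6 = 1237·1236/6 = 1528932/6 = 254822.

r = 618, b = 254822.


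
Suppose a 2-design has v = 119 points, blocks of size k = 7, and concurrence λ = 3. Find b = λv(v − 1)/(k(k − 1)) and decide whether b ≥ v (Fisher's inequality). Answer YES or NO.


b = λv(v − 1)/(k(k − 1)) = 3·119·118/(7·6) = 42126/42 = 1003.
Compare with v = 119: b ≥ v, so Fisher's inequality holds.

YES


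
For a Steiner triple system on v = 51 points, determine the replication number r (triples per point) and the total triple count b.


An STS(v) is a 2-(v, 3, 1) BIBD: block size k = 3, λ = 1.
Replication: r(k − 1) = λ(v − 1) ⇒ r·2 = 51 − 1 = 50 ⇒ r = 25.
Block count: bk = vr ⇒ b·3 = 51·25 = 1275 ⇒ b = 425.

r = 25, b = 425.


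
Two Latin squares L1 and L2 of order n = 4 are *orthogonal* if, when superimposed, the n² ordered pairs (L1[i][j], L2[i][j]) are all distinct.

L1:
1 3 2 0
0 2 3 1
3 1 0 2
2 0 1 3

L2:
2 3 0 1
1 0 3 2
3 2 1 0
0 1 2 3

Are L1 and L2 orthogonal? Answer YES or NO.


Form the n² = 16 superimposed pairs (L1[i][j], L2[i][j]), row by row (rows and columns indexed from 0):
row 0: (1,2) (3,3) (2,0) (0,1)
row 1: (0,1) (2,0) (3,3) (1,2)
row 2: (3,3) (1,2) (0,1) (2,0)
row 3: (2,0) (0,1) (1,2) (3,3)
Orthogonality requires all 16 pairs distinct.
But the pair (0,1) repeats: cell (0,3) has L1 = 0, L2 = 1, and cell (1,0) has L1 = 0, L2 = 1.
A repeated pair means some other pair never occurs (only 4 distinct pairs out of 16), so the squares are not orthogonal.
Conclusion: NO.

NO


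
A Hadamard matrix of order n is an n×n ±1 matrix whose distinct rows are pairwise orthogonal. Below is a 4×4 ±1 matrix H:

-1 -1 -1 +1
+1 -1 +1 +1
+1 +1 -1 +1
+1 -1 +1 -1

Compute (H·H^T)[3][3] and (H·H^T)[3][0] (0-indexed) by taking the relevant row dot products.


Row 0 of H: [-1, -1, -1, 1].
Row 3 of H: [1, -1, 1, -1].
(H·H^T)[3][3] = Σ_j H[3][j]·H[3][j] = (1)² + (-1)² + (1)² + (-1)² = 1 + 1 + 1 + 1 = 4.
(H·H^T)[3][0] = Σ_j H[3][j]·H[0][j] = (1)·(-1) + (-1)·(-1) + (1)·(-1) + (-1)·(1) = -1 + 1 + -1 + -1 = -2.
Rows 3 and 0 are not orthogonal (dot product = -2 ≠ 0), so H is not a Hadamard matrix.

(3,3) entry = 4; (3,0) entry = -2.


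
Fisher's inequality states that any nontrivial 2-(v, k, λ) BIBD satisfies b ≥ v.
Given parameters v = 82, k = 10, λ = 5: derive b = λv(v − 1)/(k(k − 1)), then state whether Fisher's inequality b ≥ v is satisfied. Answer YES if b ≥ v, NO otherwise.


b = λv(v − 1)/(k(k − 1)) = 5·82·81/(10·9) = 33210/90 = 369.
Compare with v = 82: b ≥ v, so Fisher's inequality holds.

YES


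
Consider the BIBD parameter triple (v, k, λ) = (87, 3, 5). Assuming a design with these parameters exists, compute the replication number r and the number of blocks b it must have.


Any 2-(v, k, λ) BIBD satisfies two necessary conditions:
  (i)  Each point sits in r blocks, and counting incidences through any fixed point gives r(k − 1) = λ(v − 1), so r = λ(v − 1)/(k − 1).
  (ii) Total incidences bk = vr, so b = vr/k.
Step 1: r = λ(v − 1)/(k − 1) = 5·(87 − 1)/(3 − 1) = 5·86/2 = 430/2 = 215.
Step 2: b = vr/k = 87·215/3 = 18705/3 = 6235.
Check integrality: r = 215 ∈ Z ✓, b = 6235 ∈ Z ✓.
(These identities are necessary conditions: they determine r and b for any design with these parameters, but do not by themselves prove that one exists.)

r = 215, b = 6235.


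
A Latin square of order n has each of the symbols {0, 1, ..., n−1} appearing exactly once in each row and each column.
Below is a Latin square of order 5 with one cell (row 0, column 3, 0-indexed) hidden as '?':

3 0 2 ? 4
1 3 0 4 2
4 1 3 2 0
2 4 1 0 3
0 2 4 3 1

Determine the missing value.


Row 0 contains symbols [0, 2, 3, 4] — missing [1].
Column 3 contains symbols [0, 2, 3, 4] — missing [1].
The missing symbol must appear in both missing sets; intersection = [1].
Therefore the hidden value is 1.

Missing value = 1.


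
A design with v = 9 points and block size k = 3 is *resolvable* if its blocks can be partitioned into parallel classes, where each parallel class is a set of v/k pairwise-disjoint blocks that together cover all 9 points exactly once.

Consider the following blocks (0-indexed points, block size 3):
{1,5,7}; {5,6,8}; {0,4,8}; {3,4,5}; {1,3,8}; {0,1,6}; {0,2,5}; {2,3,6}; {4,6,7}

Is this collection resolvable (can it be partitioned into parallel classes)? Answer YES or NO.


v = 9, block size k = 3, number of blocks = 9.
For resolvability, blocks must partition into parallel classes of size v/k = 3.
Total blocks must therefore be a multiple of 3: 9 = 3·3 + 0 ⇒ divisible ✓.
Consider block {5,6,8}. It intersects every other block in the collection, so no parallel class of size 3 can contain it.
Since every block must belong to some parallel class in a resolution, the collection cannot be partitioned into parallel classes.
Resolvable? NO.

NO


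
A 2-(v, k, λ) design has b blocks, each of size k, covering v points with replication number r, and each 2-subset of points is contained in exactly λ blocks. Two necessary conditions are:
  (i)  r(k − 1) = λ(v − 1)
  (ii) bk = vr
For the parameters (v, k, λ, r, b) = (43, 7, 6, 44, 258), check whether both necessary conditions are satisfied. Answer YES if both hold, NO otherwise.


Condition (i): r(k − 1) = 44·6 = 264; λ(v − 1) = 6·42 = 252. Match? NO.
Condition (ii): bk = 258·7 = 1806; vr = 43·44 = 1892. Match? NO.
Both conditions hold? NO.

NO


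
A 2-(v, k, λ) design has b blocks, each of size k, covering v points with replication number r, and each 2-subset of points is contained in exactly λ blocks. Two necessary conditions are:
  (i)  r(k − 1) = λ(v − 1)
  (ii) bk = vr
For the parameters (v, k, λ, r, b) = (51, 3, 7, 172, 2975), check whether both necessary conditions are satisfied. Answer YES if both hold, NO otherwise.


Condition (i): r(k − 1) = 172·2 = 344; λ(v − 1) = 7·50 = 350. Match? NO.
Condition (ii): bk = 2975·3 = 8925; vr = 51·172 = 8772. Match? NO.
Both conditions hold? NO.

NO


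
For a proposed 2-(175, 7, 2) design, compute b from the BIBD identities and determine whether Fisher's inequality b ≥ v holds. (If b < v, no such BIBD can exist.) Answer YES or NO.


b = λv(v − 1)/(k(k − 1)) = 2·175·174/(7·6) = 60900/42 = 1450.
Compare with v = 175: b ≥ v, so Fisher's inequality holds.

YES


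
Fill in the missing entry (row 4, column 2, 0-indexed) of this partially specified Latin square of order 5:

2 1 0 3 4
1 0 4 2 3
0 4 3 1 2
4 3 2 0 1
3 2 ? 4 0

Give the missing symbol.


Row 4 contains symbols [0, 2, 3, 4] — missing [1].
Column 2 contains symbols [0, 2, 3, 4] — missing [1].
The missing symbol must appear in both missing sets; intersection = [1].
Therefore the hidden value is 1.

Missing value = 1.


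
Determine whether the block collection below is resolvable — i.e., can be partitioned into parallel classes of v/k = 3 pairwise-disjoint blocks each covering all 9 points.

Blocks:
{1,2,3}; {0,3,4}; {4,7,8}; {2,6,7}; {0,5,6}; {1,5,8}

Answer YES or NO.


v = 9, block size k = 3, number of blocks = 6.
For resolvability, blocks must partition into parallel classes of size v/k = 3.
Total blocks must therefore be a multiple of 3: 6 = 3·2 + 0 ⇒ divisible ✓.
Greedy packing gives 2 candidate class(es). Each should be a full parallel class (size 3, covers all 9 points).
  Class 1 (3 blocks): {1,2,3}; {4,7,8}; {0,5,6}. Points covered: [0, 1, 2, 3, 4, 5, 6, 7, 8].
  Class 2 (3 blocks): {0,3,4}; {2,6,7}; {1,5,8}. Points covered: [0, 1, 2, 3, 4, 5, 6, 7, 8].
All classes full (size 3)? YES. All classes cover every point? YES.
Resolvable? YES.

YES


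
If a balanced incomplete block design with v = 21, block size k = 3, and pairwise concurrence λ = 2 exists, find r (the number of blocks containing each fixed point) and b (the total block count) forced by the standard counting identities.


Any 2-(v, k, λ) BIBD satisfies two necessary conditions:
  (i)  Each point sits in r blocks, and counting incidences through any fixed point gives r(k − 1) = λ(v − 1), so r = λ(v − 1)/(k − 1).
  (ii) Total incidences bk = vr, so b = vr/k.
Step 1: r = λ(v − 1)/(k − 1) = 2·(21 − 1)/(3 − 1) = 2·20/2 = 40/2 = 20.
Step 2: b = vr/k = 21·20/3 = 420/3 = 140.
Check integrality: r = 20 ∈ Z ✓, b = 140 ∈ Z ✓.
(These identities are necessary conditions: they determine r and b for any design with these parameters, but do not by themselves prove that one exists.)

r = 20, b = 140.


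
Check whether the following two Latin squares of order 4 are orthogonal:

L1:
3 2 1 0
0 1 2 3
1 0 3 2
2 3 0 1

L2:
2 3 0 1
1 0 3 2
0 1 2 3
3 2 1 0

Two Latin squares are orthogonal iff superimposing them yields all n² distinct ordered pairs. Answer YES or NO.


Form the n² = 16 superimposed pairs (L1[i][j], L2[i][j]), row by row (rows and columns indexed from 0):
row 0: (3,2) (2,3) (1,0) (0,1)
row 1: (0,1) (1,0) (2,3) (3,2)
row 2: (1,0) (0,1) (3,2) (2,3)
row 3: (2,3) (3,2) (0,1) (1,0)
Orthogonality requires all 16 pairs distinct.
But the pair (0,1) repeats: cell (0,3) has L1 = 0, L2 = 1, and cell (1,0) has L1 = 0, L2 = 1.
A repeated pair means some other pair never occurs (only 4 distinct pairs out of 16), so the squares are not orthogonal.
Conclusion: NO.

NO


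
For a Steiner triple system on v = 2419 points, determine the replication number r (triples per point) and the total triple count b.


An STS(v) is a 2-(v, 3, 1) BIBD: block size k = 3, λ = 1.
Replication: r(k − 1) = λ(v − 1) ⇒ r·2 = 2419 − 1 = 2418 ⇒ r = 1209.
Block count: b = v(v − 1)/6 = 2419·2418/6 = 5849142/6 = 974857.

r = 1209, b = 974857.


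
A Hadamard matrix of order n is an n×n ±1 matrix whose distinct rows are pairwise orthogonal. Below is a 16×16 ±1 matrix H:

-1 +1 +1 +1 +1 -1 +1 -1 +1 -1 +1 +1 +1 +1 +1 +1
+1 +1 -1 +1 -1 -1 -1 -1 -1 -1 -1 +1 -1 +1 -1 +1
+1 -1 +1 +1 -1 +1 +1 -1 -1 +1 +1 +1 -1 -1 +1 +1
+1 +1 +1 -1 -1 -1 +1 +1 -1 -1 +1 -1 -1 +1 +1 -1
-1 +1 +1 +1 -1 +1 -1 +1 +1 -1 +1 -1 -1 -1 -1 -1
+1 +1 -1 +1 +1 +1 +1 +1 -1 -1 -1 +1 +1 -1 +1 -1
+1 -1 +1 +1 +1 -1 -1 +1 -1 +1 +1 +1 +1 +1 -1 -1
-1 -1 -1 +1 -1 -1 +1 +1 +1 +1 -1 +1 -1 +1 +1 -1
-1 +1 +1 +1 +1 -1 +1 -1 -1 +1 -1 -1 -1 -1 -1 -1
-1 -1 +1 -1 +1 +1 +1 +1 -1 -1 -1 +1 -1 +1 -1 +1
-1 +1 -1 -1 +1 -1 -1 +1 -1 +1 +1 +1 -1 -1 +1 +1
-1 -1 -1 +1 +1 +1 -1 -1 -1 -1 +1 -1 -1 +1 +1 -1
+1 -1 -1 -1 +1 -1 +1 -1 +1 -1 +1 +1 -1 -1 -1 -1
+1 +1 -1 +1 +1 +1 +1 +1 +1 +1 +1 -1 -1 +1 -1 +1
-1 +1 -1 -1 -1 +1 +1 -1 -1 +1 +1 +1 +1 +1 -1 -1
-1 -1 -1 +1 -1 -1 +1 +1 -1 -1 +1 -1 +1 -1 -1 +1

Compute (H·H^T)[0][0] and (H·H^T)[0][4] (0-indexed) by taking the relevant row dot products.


Row 0 of H: [-1, 1, 1, 1, 1, -1, 1, -1, 1, -1, 1, 1, 1, 1, 1, 1].
Row 4 of H: [-1, 1, 1, 1, -1, 1, -1, 1, 1, -1, 1, -1, -1, -1, -1, -1].
(H·H^T)[0][0] = Σ_j H[0][j]·H[0][j] = (-1)² + (1)² + (1)² + (1)² + (1)² + (-1)² + (1)² + (-1)² + (1)² + (-1)² + (1)² + (1)² + (1)² + (1)² + (1)² + (1)² = 1 + 1 + 1 + 1 + 1 + 1 + 1 + 1 + 1 + 1 + 1 + 1 + 1 + 1 + 1 + 1 = 16.
(H·H^T)[0][4] = Σ_j H[0][j]·H[4][j] = (-1)·(-1) + (1)·(1) + (1)·(1) + (1)·(1) + (1)·(-1) + (-1)·(1) + (1)·(-1) + (-1)·(1) + (1)·(1) + (-1)·(-1) + (1)·(1) + (1)·(-1) + (1)·(-1) + (1)·(-1) + (1)·(-1) + (1)·(-1) = 1 + 1 + 1 + 1 + -1 + -1 + -1 + -1 + 1 + 1 + 1 + -1 + -1 + -1 + -1 + -1 = -2.
Rows 0 and 4 are not orthogonal (dot product = -2 ≠ 0), so H is not a Hadamard matrix.

(0,0) entry = 16; (0,4) entry = -2.


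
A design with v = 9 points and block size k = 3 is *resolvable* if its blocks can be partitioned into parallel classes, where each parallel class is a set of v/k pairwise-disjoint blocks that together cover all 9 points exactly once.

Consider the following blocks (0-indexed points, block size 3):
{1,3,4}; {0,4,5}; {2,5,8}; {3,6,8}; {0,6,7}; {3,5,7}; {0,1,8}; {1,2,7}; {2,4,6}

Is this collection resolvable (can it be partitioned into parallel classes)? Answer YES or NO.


v = 9, block size k = 3, number of blocks = 9.
For resolvability, blocks must partition into parallel classes of size v/k = 3.
Total blocks must therefore be a multiple of 3: 9 = 3·3 + 0 ⇒ divisible ✓.
Greedy packing gives 3 candidate class(es). Each should be a full parallel class (size 3, covers all 9 points).
  Class 1 (3 blocks): {1,3,4}; {2,5,8}; {0,6,7}. Points covered: [0, 1, 2, 3, 4, 5, 6, 7, 8].
  Class 2 (3 blocks): {0,4,5}; {3,6,8}; {1,2,7}. Points covered: [0, 1, 2, 3, 4, 5, 6, 7, 8].
  Class 3 (3 blocks): {3,5,7}; {0,1,8}; {2,4,6}. Points covered: [0, 1, 2, 3, 4, 5, 6, 7, 8].
All classes full (size 3)? YES. All classes cover every point? YES.
Resolvable? YES.

YES


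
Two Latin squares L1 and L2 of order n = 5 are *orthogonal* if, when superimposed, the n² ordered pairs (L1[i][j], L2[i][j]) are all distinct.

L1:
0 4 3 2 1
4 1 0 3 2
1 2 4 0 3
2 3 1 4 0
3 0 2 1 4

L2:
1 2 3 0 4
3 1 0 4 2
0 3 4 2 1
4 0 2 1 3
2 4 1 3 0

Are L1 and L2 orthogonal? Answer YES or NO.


Form the n² = 25 superimposed pairs (L1[i][j], L2[i][j]), row by row (rows and columns indexed from 0):
row 0: (0,1) (4,2) (3,3) (2,0) (1,4)
row 1: (4,3) (1,1) (0,0) (3,4) (2,2)
row 2: (1,0) (2,3) (4,4) (0,2) (3,1)
row 3: (2,4) (3,0) (1,2) (4,1) (0,3)
row 4: (3,2) (0,4) (2,1) (1,3) (4,0)
Orthogonality requires all 25 pairs distinct.
Check by first coordinate: for each symbol s of L1, list the L2 entries in the n cells where L1 = s; they must all differ.
  L1 = 0: L2 entries (in reading order) 1, 0, 2, 3, 4 — all 5 distinct ✓
  L1 = 1: L2 entries (in reading order) 4, 1, 0, 2, 3 — all 5 distinct ✓
  L1 = 2: L2 entries (in reading order) 0, 2, 3, 4, 1 — all 5 distinct ✓
  L1 = 3: L2 entries (in reading order) 3, 4, 1, 0, 2 — all 5 distinct ✓
  L1 = 4: L2 entries (in reading order) 2, 3, 4, 1, 0 — all 5 distinct ✓
Every symbol of L1 meets every symbol of L2 exactly once, so all 25 pairs are distinct (25 of 25).
Conclusion: YES.

YES


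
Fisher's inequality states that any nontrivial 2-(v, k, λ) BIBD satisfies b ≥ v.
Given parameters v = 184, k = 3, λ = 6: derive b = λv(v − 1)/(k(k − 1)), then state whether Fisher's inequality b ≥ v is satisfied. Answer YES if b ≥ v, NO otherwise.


r = λ(v − 1)/(k − 1) = 6·183/2 = 549.
b = vr/k = 184·549/3 = 33672.
Fisher's inequality: b ≥ v ⇔ 33672 ≥ 184? YES.

YES


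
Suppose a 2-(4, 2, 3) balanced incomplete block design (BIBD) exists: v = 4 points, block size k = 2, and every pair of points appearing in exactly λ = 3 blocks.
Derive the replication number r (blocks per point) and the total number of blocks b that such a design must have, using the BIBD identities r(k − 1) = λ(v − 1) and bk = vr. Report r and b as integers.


Any 2-(v, k, λ) BIBD satisfies two necessary conditions:
  (i)  Each point sits in r blocks, and counting incidences through any fixed point gives r(k − 1) = λ(v − 1), so r = λ(v − 1)/(k − 1).
  (ii) Total incidences bk = vr, so b = vr/k.
Step 1: r = λ(v − 1)/(k − 1) = 3·(4 − 1)/(2 − 1) = 3·3/1 = 9/1 = 9.
Step 2: b = vr/k = 4·9/2 = 36/2 = 18.
Check integrality: r = 9 ∈ Z ✓, b = 18 ∈ Z ✓.
(These identities are necessary conditions: they determine r and b for any design with these parameters, but do not by themselves prove that one exists.)

r = 9, b = 18.


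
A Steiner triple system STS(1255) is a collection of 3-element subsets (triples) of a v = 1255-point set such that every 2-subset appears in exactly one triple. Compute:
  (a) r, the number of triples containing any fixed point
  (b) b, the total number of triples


An STS(v) is a 2-(v, 3, 1) BIBD: block size k = 3, λ = 1.
Replication: r(k − 1) = λ(v − 1) ⇒ r·2 = 1255 − 1 = 1254 ⇒ r = 627.
Block count: bk = vr ⇒ b·3 = 1255·627 = 786885 ⇒ b = 262295.
(Check via b = v(v − 1)/6 = 1255·1254/6 = 1573770/6 = 262295.)

r = 627, b = 262295.


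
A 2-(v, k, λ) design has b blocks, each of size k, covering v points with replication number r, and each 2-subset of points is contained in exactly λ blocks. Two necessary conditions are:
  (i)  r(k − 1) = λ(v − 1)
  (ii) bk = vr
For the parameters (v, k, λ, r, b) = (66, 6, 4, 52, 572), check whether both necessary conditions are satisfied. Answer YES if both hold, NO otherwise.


Condition (i): r(k − 1) = 52·5 = 260; λ(v − 1) = 4·65 = 260. Match? YES.
Condition (ii): bk = 572·6 = 3432; vr = 66·52 = 3432. Match? YES.
Both conditions hold? YES.

YES


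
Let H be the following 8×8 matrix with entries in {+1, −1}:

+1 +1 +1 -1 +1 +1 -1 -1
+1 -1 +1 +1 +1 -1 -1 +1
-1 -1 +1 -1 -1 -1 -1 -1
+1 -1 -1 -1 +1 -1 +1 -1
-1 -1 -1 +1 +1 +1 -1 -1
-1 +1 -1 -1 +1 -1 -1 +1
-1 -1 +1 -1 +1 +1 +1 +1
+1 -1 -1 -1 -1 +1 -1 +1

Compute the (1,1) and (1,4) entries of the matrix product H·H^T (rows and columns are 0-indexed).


Row 1 of H: [1, -1, 1, 1, 1, -1, -1, 1].
Row 4 of H: [-1, -1, -1, 1, 1, 1, -1, -1].
(H·H^T)[1][1] = Σ_j H[1][j]·H[1][j] = (1)² + (-1)² + (1)² + (1)² + (1)² + (-1)² + (-1)² + (1)² = 1 + 1 + 1 + 1 + 1 + 1 + 1 + 1 = 8.
(H·H^T)[1][4] = Σ_j H[1][j]·H[4][j] = (1)·(-1) + (-1)·(-1) + (1)·(-1) + (1)·(1) + (1)·(1) + (-1)·(1) + (-1)·(-1) + (1)·(-1) = -1 + 1 + -1 + 1 + 1 + -1 + 1 + -1 = 0.
So rows 1 and 4 are orthogonal; the diagonal entry equals n = 8.

(1,1) entry = 8; (1,4) entry = 0.


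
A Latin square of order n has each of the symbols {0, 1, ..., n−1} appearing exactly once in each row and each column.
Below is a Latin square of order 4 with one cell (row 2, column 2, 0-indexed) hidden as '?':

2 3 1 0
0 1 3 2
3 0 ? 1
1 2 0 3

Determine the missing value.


Row 2 contains symbols [0, 1, 3] — missing [2].
Column 2 contains symbols [0, 1, 3] — missing [2].
The missing symbol must appear in both missing sets; intersection = [2].
Therefore the hidden value is 2.

Missing value = 2.


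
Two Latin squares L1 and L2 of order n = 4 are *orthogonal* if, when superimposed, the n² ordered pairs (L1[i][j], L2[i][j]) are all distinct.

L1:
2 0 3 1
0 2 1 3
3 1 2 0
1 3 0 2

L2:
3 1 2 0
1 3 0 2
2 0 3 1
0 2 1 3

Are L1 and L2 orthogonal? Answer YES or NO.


Form the n² = 16 superimposed pairs (L1[i][j], L2[i][j]), row by row (rows and columns indexed from 0):
row 0: (2,3) (0,1) (3,2) (1,0)
row 1: (0,1) (2,3) (1,0) (3,2)
row 2: (3,2) (1,0) (2,3) (0,1)
row 3: (1,0) (3,2) (0,1) (2,3)
Orthogonality requires all 16 pairs distinct.
But the pair (0,1) repeats: cell (0,1) has L1 = 0, L2 = 1, and cell (1,0) has L1 = 0, L2 = 1.
A repeated pair means some other pair never occurs (only 4 distinct pairs out of 16), so the squares are not orthogonal.
Conclusion: NO.

NO


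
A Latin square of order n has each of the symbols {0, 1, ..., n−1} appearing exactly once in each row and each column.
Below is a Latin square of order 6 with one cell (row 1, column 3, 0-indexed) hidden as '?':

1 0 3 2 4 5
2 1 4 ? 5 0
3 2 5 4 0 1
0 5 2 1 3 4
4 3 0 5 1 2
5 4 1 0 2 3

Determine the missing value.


Row 1 contains symbols [0, 1, 2, 4, 5] — missing [3].
Column 3 contains symbols [0, 1, 2, 4, 5] — missing [3].
The missing symbol must appear in both missing sets; intersection = [3].
Therefore the hidden value is 3.

Missing value = 3.


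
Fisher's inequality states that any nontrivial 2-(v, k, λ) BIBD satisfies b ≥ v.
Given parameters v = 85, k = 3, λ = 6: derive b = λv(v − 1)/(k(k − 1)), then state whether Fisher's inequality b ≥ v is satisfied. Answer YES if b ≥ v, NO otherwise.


r = λ(v − 1)/(k − 1) = 6·84/2 = 252.
b = vr/k = 85·252/3 = 7140.
Fisher's inequality: b ≥ v ⇔ 7140 ≥ 85? YES.

YES


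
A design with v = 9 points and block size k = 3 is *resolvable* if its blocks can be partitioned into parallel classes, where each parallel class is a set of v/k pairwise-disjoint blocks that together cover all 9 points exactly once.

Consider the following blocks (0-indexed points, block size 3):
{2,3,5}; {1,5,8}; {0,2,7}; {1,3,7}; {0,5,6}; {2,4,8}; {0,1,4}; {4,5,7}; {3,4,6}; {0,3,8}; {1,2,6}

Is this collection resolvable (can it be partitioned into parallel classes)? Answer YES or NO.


v = 9, block size k = 3, number of blocks = 11.
For resolvability, blocks must partition into parallel classes of size v/k = 3.
Total blocks must therefore be a multiple of 3: 11 = 3·3 + 2 ⇒ not divisible ✗.
Resolvable? NO.

NO


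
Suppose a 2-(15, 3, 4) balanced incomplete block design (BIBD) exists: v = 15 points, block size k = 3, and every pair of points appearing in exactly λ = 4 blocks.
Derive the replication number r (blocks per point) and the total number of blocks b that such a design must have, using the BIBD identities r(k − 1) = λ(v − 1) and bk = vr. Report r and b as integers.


Any 2-(v, k, λ) BIBD satisfies two necessary conditions:
  (i)  Each point sits in r blocks, and counting incidences through any fixed point gives r(k − 1) = λ(v − 1), so r = λ(v − 1)/(k − 1).
  (ii) Total incidences bk = vr, so b = vr/k.
Step 1: r = λ(v − 1)/(k − 1) = 4·(15 − 1)/(3 − 1) = 4·14/2 = 56/2 = 28.
Step 2: b = vr/k = 15·28/3 = 420/3 = 140.
Check integrality: r = 28 ∈ Z ✓, b = 140 ∈ Z ✓.
(These identities are necessary conditions: they determine r and b for any design with these parameters, but do not by themselves prove that one exists.)

r = 28, b = 140.


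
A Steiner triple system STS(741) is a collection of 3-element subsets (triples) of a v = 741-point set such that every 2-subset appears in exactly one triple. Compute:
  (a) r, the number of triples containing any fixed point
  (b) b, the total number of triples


An STS(v) is a 2-(v, 3, 1) BIBD: block size k = 3, λ = 1.
Replication: r(k − 1) = λ(v − 1) ⇒ r·2 = 741 − 1 = 740 ⇒ r = 370.
Block count: bk = vr ⇒ b·3 = 741·370 = 274170 ⇒ b = 91390.
(Check via b = v(v − 1)/6 = 741·740/6 = 548340/6 = 91390.)

r = 370, b = 91390.


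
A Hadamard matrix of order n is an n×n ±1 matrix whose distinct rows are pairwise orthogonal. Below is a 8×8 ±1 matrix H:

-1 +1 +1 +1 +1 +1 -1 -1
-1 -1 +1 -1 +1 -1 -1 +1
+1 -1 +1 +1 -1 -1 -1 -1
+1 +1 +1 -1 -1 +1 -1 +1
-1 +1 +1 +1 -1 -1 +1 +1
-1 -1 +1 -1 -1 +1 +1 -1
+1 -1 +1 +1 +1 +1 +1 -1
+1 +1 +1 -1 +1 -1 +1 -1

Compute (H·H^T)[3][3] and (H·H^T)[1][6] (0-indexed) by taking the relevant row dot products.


Row 1 of H: [-1, -1, 1, -1, 1, -1, -1, 1].
Row 3 of H: [1, 1, 1, -1, -1, 1, -1, 1].
Row 6 of H: [1, -1, 1, 1, 1, 1, 1, -1].
(H·H^T)[3][3] = Σ_j H[3][j]·H[3][j] = (1)² + (1)² + (1)² + (-1)² + (-1)² + (1)² + (-1)² + (1)² = 1 + 1 + 1 + 1 + 1 + 1 + 1 + 1 = 8.
(H·H^T)[1][6] = Σ_j H[1][j]·H[6][j] = (-1)·(1) + (-1)·(-1) + (1)·(1) + (-1)·(1) + (1)·(1) + (-1)·(1) + (-1)·(1) + (1)·(-1) = -1 + 1 + 1 + -1 + 1 + -1 + -1 + -1 = -2.
Rows 1 and 6 are not orthogonal (dot product = -2 ≠ 0), so H is not a Hadamard matrix.

(3,3) entry = 8; (1,6) entry = -2.


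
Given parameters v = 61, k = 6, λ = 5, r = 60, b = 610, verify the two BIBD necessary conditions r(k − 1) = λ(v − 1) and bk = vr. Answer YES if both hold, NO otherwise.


Condition (i): r(k − 1) = 60·5 = 300; λ(v − 1) = 5·60 = 300. Match? YES.
Condition (ii): bk = 610·6 = 3660; vr = 61·60 = 3660. Match? YES.
Both conditions hold? YES.

YES


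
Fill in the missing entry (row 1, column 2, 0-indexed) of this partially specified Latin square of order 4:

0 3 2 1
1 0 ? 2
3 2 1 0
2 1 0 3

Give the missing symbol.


Row 1 contains symbols [0, 1, 2] — missing [3].
Column 2 contains symbols [0, 1, 2] — missing [3].
The missing symbol must appear in both missing sets; intersection = [3].
Therefore the hidden value is 3.

Missing value = 3.


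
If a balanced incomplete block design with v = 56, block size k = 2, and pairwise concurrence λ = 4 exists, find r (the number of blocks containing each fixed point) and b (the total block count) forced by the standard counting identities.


Any 2-(v, k, λ) BIBD satisfies two necessary conditions:
  (i)  Each point sits in r blocks, and counting incidences through any fixed point gives r(k − 1) = λ(v − 1), so r = λ(v − 1)/(k − 1).
  (ii) Total incidences bk = vr, so b = vr/k.
Step 1: r = λ(v − 1)/(k − 1) = 4·(56 − 1)/(2 − 1) = 4·55/1 = 220/1 = 220.
Step 2: b = vr/k = 56·220/2 = 12320/2 = 6160.
Check integrality: r = 220 ∈ Z ✓, b = 6160 ∈ Z ✓.
(These identities are necessary conditions: they determine r and b for any design with these parameters, but do not by themselves prove that one exists.)

r = 220, b = 6160.


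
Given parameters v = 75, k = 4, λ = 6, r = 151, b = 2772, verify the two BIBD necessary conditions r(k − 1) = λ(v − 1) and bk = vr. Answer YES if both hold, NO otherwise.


Condition (i): r(k − 1) = 151·3 = 453; λ(v − 1) = 6·74 = 444. Match? NO.
Condition (ii): bk = 2772·4 = 11088; vr = 75·151 = 11325. Match? NO.
Both conditions hold? NO.

NO


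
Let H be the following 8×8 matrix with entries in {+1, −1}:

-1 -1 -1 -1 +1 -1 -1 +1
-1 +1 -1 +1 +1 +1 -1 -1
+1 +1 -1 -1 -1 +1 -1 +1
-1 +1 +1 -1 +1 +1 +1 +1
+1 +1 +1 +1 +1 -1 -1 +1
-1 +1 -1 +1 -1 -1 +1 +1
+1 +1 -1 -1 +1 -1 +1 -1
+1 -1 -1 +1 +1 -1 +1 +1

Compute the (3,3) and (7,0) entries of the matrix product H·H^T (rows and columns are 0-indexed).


Row 0 of H: [-1, -1, -1, -1, 1, -1, -1, 1].
Row 3 of H: [-1, 1, 1, -1, 1, 1, 1, 1].
Row 7 of H: [1, -1, -1, 1, 1, -1, 1, 1].
(H·H^T)[3][3] = Σ_j H[3][j]·H[3][j] = (-1)² + (1)² + (1)² + (-1)² + (1)² + (1)² + (1)² + (1)² = 1 + 1 + 1 + 1 + 1 + 1 + 1 + 1 = 8.
(H·H^T)[7][0] = Σ_j H[7][j]·H[0][j] = (1)·(-1) + (-1)·(-1) + (-1)·(-1) + (1)·(-1) + (1)·(1) + (-1)·(-1) + (1)·(-1) + (1)·(1) = -1 + 1 + 1 + -1 + 1 + 1 + -1 + 1 = 2.
Rows 7 and 0 are not orthogonal (dot product = 2 ≠ 0), so H is not a Hadamard matrix.

(3,3) entry = 8; (7,0) entry = 2.


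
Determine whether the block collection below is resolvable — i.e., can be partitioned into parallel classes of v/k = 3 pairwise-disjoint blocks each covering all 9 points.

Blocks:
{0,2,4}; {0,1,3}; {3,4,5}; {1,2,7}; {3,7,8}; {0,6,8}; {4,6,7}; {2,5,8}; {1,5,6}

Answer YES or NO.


v = 9, block size k = 3, number of blocks = 9.
For resolvability, blocks must partition into parallel classes of size v/k = 3.
Total blocks must therefore be a multiple of 3: 9 = 3·3 + 0 ⇒ divisible ✓.
Greedy packing gives 3 candidate class(es). Each should be a full parallel class (size 3, covers all 9 points).
  Class 1 (3 blocks): {0,2,4}; {3,7,8}; {1,5,6}. Points covered: [0, 1, 2, 3, 4, 5, 6, 7, 8].
  Class 2 (3 blocks): {0,1,3}; {4,6,7}; {2,5,8}. Points covered: [0, 1, 2, 3, 4, 5, 6, 7, 8].
  Class 3 (3 blocks): {3,4,5}; {1,2,7}; {0,6,8}. Points covered: [0, 1, 2, 3, 4, 5, 6, 7, 8].
All classes full (size 3)? YES. All classes cover every point? YES.
Resolvable? YES.

YES


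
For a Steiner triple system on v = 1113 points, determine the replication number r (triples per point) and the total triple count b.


An STS(v) is a 2-(v, 3, 1) BIBD: block size k = 3, λ = 1.
Replication: r(k − 1) = λ(v − 1) ⇒ r·2 = 1113 − 1 = 1112 ⇒ r = 556.
Block count: bk = vr ⇒ b·3 = 1113·556 = 618828 ⇒ b = 206276.
(Check via b = v(v − 1)/6 = 1113·1112/6 = 1237656/6 = 206276.)

r = 556, b = 206276.


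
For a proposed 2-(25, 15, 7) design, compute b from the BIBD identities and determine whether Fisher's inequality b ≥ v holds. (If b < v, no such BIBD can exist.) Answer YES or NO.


b = λv(v − 1)/(k(k − 1)) = 7·25·24/(15·14) = 4200/210 = 20.
Compare with v = 25: b < v, so Fisher's inequality fails.

NO


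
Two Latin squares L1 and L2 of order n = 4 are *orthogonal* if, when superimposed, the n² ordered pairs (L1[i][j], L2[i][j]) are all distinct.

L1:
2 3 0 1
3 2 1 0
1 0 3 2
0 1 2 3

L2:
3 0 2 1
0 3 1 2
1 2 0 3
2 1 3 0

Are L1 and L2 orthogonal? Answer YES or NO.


Form the n² = 16 superimposed pairs (L1[i][j], L2[i][j]), row by row (rows and columns indexed from 0):
row 0: (2,3) (3,0) (0,2) (1,1)
row 1: (3,0) (2,3) (1,1) (0,2)
row 2: (1,1) (0,2) (3,0) (2,3)
row 3: (0,2) (1,1) (2,3) (3,0)
Orthogonality requires all 16 pairs distinct.
But the pair (3,0) repeats: cell (0,1) has L1 = 3, L2 = 0, and cell (1,0) has L1 = 3, L2 = 0.
A repeated pair means some other pair never occurs (only 4 distinct pairs out of 16), so the squares are not orthogonal.
Conclusion: NO.

NO


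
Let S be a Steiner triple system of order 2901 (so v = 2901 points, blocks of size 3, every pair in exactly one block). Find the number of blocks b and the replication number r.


An STS(v) is a 2-(v, 3, 1) BIBD: block size k = 3, λ = 1.
Replication: r(k − 1) = λ(v − 1) ⇒ r·2 = 2901 − 1 = 2900 ⇒ r = 1450.
Block count: b = v(v − 1)/6 = 2901·2900/6 = 8412900/6 = 1402150.
(Check via bk = vr: 1402150·3 = 4206450 = 2901·1450 = 4206450 ✓.)

r = 1450, b = 1402150.


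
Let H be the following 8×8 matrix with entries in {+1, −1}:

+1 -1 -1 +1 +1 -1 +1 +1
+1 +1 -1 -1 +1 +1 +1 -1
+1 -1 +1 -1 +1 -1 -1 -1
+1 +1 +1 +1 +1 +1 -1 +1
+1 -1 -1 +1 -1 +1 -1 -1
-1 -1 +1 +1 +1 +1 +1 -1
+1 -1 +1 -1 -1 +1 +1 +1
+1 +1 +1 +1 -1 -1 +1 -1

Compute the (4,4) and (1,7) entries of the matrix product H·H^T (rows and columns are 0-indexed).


Row 1 of H: [1, 1, -1, -1, 1, 1, 1, -1].
Row 4 of H: [1, -1, -1, 1, -1, 1, -1, -1].
Row 7 of H: [1, 1, 1, 1, -1, -1, 1, -1].
(H·H^T)[4][4] = Σ_j H[4][j]·H[4][j] = (1)² + (-1)² + (-1)² + (1)² + (-1)² + (1)² + (-1)² + (-1)² = 1 + 1 + 1 + 1 + 1 + 1 + 1 + 1 = 8.
(H·H^T)[1][7] = Σ_j H[1][j]·H[7][j] = (1)·(1) + (1)·(1) + (-1)·(1) + (-1)·(1) + (1)·(-1) + (1)·(-1) + (1)·(1) + (-1)·(-1) = 1 + 1 + -1 + -1 + -1 + -1 + 1 + 1 = 0.
So rows 1 and 7 are orthogonal; the diagonal entry equals n = 8.

(4,4) entry = 8; (1,7) entry = 0.


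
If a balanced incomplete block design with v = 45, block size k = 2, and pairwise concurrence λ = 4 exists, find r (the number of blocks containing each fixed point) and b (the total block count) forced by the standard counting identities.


Any 2-(v, k, λ) BIBD satisfies two necessary conditions:
  (i)  Each point sits in r blocks, and counting incidences through any fixed point gives r(k − 1) = λ(v − 1), so r = λ(v − 1)/(k − 1).
  (ii) Total incidences bk = vr, so b = vr/k.
Step 1: r = λ(v − 1)/(k − 1) = 4·(45 − 1)/(2 − 1) = 4·44/1 = 176/1 = 176.
Step 2: b = vr/k = 45·176/2 = 7920/2 = 3960.
Check integrality: r = 176 ∈ Z ✓, b = 3960 ∈ Z ✓.
(These identities are necessary conditions: they determine r and b for any design with these parameters, but do not by themselves prove that one exists.)

r = 176, b = 3960.


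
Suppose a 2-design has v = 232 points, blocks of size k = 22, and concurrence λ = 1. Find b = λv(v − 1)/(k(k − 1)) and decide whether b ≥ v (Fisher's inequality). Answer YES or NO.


b = λv(v − 1)/(k(k − 1)) = 1·232·231/(22·21) = 53592/462 = 116.
Compare with v = 232: b < v, so Fisher's inequality fails.

NO


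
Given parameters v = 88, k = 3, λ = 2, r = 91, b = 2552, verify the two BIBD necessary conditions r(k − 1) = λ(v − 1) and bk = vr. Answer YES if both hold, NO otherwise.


Condition (i): r(k − 1) = 91·2 = 182; λ(v − 1) = 2·87 = 174. Match? NO.
Condition (ii): bk = 2552·3 = 7656; vr = 88·91 = 8008. Match? NO.
Both conditions hold? NO.

NO


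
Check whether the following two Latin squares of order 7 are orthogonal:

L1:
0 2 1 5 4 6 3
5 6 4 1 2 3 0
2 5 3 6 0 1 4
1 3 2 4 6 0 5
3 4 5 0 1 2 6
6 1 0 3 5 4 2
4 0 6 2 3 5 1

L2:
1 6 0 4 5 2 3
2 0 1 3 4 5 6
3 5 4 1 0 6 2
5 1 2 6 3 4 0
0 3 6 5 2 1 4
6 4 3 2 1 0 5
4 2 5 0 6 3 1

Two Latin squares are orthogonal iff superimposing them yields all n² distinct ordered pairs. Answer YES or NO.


Form the n² = 49 superimposed pairs (L1[i][j], L2[i][j]), row by row (rows and columns indexed from 0):
row 0: (0,1) (2,6) (1,0) (5,4) (4,5) (6,2) (3,3)
row 1: (5,2) (6,0) (4,1) (1,3) (2,4) (3,5) (0,6)
row 2: (2,3) (5,5) (3,4) (6,1) (0,0) (1,6) (4,2)
row 3: (1,5) (3,1) (2,2) (4,6) (6,3) (0,4) (5,0)
row 4: (3,0) (4,3) (5,6) (0,5) (1,2) (2,1) (6,4)
row 5: (6,6) (1,4) (0,3) (3,2) (5,1) (4,0) (2,5)
row 6: (4,4) (0,2) (6,5) (2,0) (3,6) (5,3) (1,1)
Orthogonality requires all 49 pairs distinct.
Check by first coordinate: for each symbol s of L1, list the L2 entries in the n cells where L1 = s; they must all differ.
  L1 = 0: L2 entries (in reading order) 1, 6, 0, 4, 5, 3, 2 — all 7 distinct ✓
  L1 = 1: L2 entries (in reading order) 0, 3, 6, 5, 2, 4, 1 — all 7 distinct ✓
  L1 = 2: L2 entries (in reading order) 6, 4, 3, 2, 1, 5, 0 — all 7 distinct ✓
  L1 = 3: L2 entries (in reading order) 3, 5, 4, 1, 0, 2, 6 — all 7 distinct ✓
  L1 = 4: L2 entries (in reading order) 5, 1, 2, 6, 3, 0, 4 — all 7 distinct ✓
  L1 = 5: L2 entries (in reading order) 4, 2, 5, 0, 6, 1, 3 — all 7 distinct ✓
  L1 = 6: L2 entries (in reading order) 2, 0, 1, 3, 4, 6, 5 — all 7 distinct ✓
Every symbol of L1 meets every symbol of L2 exactly once, so all 49 pairs are distinct (49 of 49).
Conclusion: YES.

YES


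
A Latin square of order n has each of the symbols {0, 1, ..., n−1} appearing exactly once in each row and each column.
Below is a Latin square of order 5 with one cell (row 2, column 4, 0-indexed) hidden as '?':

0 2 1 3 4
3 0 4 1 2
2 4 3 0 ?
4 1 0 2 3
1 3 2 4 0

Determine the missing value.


Row 2 contains symbols [0, 2, 3, 4] — missing [1].
Column 4 contains symbols [0, 2, 3, 4] — missing [1].
The missing symbol must appear in both missing sets; intersection = [1].
Therefore the hidden value is 1.

Missing value = 1.


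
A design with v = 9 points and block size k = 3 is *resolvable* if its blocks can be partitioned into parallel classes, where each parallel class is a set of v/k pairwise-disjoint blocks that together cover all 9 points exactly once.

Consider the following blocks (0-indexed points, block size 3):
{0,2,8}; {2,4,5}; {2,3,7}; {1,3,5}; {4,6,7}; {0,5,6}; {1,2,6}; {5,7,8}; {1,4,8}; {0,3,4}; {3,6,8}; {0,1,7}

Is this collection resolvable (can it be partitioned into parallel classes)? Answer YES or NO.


v = 9, block size k = 3, number of blocks = 12.
For resolvability, blocks must partition into parallel classes of size v/k = 3.
Total blocks must therefore be a multiple of 3: 12 = 3·4 + 0 ⇒ divisible ✓.
Greedy packing gives 4 candidate class(es). Each should be a full parallel class (size 3, covers all 9 points).
  Class 1 (3 blocks): {0,2,8}; {1,3,5}; {4,6,7}. Points covered: [0, 1, 2, 3, 4, 5, 6, 7, 8].
  Class 2 (3 blocks): {2,4,5}; {3,6,8}; {0,1,7}. Points covered: [0, 1, 2, 3, 4, 5, 6, 7, 8].
  Class 3 (3 blocks): {2,3,7}; {0,5,6}; {1,4,8}. Points covered: [0, 1, 2, 3, 4, 5, 6, 7, 8].
  Class 4 (3 blocks): {1,2,6}; {5,7,8}; {0,3,4}. Points covered: [0, 1, 2, 3, 4, 5, 6, 7, 8].
All classes full (size 3)? YES. All classes cover every point? YES.
Resolvable? YES.

YES


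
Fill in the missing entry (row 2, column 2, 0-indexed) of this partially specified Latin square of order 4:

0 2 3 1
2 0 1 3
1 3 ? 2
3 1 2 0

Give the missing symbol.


Row 2 contains symbols [1, 2, 3] — missing [0].
Column 2 contains symbols [1, 2, 3] — missing [0].
The missing symbol must appear in both missing sets; intersection = [0].
Therefore the hidden value is 0.

Missing value = 0.


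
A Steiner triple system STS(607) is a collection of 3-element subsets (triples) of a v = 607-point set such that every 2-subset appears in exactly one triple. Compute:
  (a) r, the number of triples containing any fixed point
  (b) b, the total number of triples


An STS(v) is a 2-(v, 3, 1) BIBD: block size k = 3, λ = 1.
Replication: r(k − 1) = λ(v − 1) ⇒ r·2 = 607 − 1 = 606 ⇒ r = 303.
Block count: bk = vr ⇒ b·3 = 607·303 = 183921 ⇒ b = 61307.
(Check via b = v(v − 1)/6 = 607·606/6 = 367842/6 = 61307.)

r = 303, b = 61307.


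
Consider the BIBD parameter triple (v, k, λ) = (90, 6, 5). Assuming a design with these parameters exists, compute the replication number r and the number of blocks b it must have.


Any 2-(v, k, λ) BIBD satisfies two necessary conditions:
  (i)  Each point sits in r blocks, and counting incidences through any fixed point gives r(k − 1) = λ(v − 1), so r = λ(v − 1)/(k − 1).
  (ii) Total incidences bk = vr, so b = vr/k.
Step 1: r = λ(v − 1)/(k − 1) = 5·(90 − 1)/(6 − 1) = 5·89/5 = 445/5 = 89.
Step 2: b = vr/k = 90·89/6 = 8010/6 = 1335.
Check integrality: r = 89 ∈ Z ✓, b = 1335 ∈ Z ✓.
(These identities are necessary conditions: they determine r and b for any design with these parameters, but do not by themselves prove that one exists.)

r = 89, b = 1335.


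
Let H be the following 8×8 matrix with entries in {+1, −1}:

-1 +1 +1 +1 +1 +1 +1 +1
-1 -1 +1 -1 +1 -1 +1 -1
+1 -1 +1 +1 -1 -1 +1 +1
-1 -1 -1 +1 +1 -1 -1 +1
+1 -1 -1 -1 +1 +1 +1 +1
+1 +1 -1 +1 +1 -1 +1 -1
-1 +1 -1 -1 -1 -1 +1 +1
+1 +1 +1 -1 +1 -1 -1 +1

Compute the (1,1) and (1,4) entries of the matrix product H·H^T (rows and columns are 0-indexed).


Row 1 of H: [-1, -1, 1, -1, 1, -1, 1, -1].
Row 4 of H: [1, -1, -1, -1, 1, 1, 1, 1].
(H·H^T)[1][1] = Σ_j H[1][j]·H[1][j] = (-1)² + (-1)² + (1)² + (-1)² + (1)² + (-1)² + (1)² + (-1)² = 1 + 1 + 1 + 1 + 1 + 1 + 1 + 1 = 8.
(H·H^T)[1][4] = Σ_j H[1][j]·H[4][j] = (-1)·(1) + (-1)·(-1) + (1)·(-1) + (-1)·(-1) + (1)·(1) + (-1)·(1) + (1)·(1) + (-1)·(1) = -1 + 1 + -1 + 1 + 1 + -1 + 1 + -1 = 0.
So rows 1 and 4 are orthogonal; the diagonal entry equals n = 8.

(1,1) entry = 8; (1,4) entry = 0.


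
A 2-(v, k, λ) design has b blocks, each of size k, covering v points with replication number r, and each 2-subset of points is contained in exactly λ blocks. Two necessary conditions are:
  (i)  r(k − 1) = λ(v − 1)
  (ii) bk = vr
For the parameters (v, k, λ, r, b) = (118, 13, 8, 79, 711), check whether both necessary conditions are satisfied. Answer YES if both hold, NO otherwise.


Condition (i): r(k − 1) = 79·12 = 948; λ(v − 1) = 8·117 = 936. Match? NO.
Condition (ii): bk = 711·13 = 9243; vr = 118·79 = 9322. Match? NO.
Both conditions hold? NO.

NO
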